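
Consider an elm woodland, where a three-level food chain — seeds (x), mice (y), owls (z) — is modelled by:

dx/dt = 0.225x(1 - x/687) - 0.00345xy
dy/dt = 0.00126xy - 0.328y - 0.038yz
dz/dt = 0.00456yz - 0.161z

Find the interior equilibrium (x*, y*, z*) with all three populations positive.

From dz/dt = 0: 0.00456y* = 0.161, so y* = 35.3.
From dx/dt = 0: 0.225(1 - x*/687) = 0.00345·35.3, giving x* = 687·(1 - 0.541) = 315.
From dy/dt = 0: 0.00126·315 - 0.328 = 0.038z*, so z* = 0.069/0.038 = 1.82.

x* ≈ 315, y* ≈ 35.3, z* ≈ 1.82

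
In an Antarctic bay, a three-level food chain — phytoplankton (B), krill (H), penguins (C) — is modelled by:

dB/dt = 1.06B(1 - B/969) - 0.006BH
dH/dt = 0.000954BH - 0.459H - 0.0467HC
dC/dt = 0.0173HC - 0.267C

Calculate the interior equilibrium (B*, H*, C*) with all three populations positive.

B* ≈ 884, H* ≈ 15.4, C* ≈ 8.24

From dC/dt = 0: 0.0173H* = 0.267, so H* = 15.4.
From dB/dt = 0: 1.06(1 - B*/969) = 0.006·15.4, giving B* = 969·(1 - 0.0874) = 884.
From dH/dt = 0: 0.000954·884 - 0.459 = 0.0467C*, so C* = 0.385/0.0467 = 8.24.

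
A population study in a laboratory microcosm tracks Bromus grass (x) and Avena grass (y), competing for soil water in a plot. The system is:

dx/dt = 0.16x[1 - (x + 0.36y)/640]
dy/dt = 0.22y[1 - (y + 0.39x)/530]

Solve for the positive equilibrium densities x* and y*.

x* ≈ 523, y* ≈ 326

Setting both brackets to zero gives the nullclines x + 0.36y = 640 and 0.39x + y = 530.
Substituting y = 530 - 0.39x into the first: x(1 - 0.36·0.39) = 640 - 0.36·530.
So x* = 449/0.86 = 523, and then y* = 530 - 0.39·523 = 326.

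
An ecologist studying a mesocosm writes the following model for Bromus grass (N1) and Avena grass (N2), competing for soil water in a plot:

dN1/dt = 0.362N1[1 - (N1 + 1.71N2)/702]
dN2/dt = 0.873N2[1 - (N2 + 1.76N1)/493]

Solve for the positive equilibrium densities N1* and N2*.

Setting both brackets to zero gives the nullclines N1 + 1.71N2 = 702 and 1.76N1 + N2 = 493.
Substituting N2 = 493 - 1.76N1 into the first: N1(1 - 1.71·1.76) = 702 - 1.71·493.
So N1* = -141/-2.01 = 70.2, and then N2* = 493 - 1.76·70.2 = 369.

N1* ≈ 70.2, N2* ≈ 369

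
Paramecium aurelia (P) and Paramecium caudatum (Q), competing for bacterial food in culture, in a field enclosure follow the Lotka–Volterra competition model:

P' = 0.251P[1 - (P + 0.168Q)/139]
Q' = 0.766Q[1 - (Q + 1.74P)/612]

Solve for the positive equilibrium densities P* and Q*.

P* ≈ 51.1, Q* ≈ 523

Setting both brackets to zero gives the nullclines P + 0.168Q = 139 and 1.74P + Q = 612.
Substituting Q = 612 - 1.74P into the first: P(1 - 0.168·1.74) = 139 - 0.168·612.
So P* = 36.2/0.708 = 51.1, and then Q* = 612 - 1.74·51.1 = 523.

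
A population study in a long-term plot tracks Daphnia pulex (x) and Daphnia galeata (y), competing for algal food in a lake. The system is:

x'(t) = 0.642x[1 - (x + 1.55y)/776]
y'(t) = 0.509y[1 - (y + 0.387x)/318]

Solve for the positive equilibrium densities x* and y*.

Setting both brackets to zero gives the nullclines x + 1.55y = 776 and 0.387x + y = 318.
Substituting y = 318 - 0.387x into the first: x(1 - 1.55·0.387) = 776 - 1.55·318.
So x* = 283/0.4 = 707, and then y* = 318 - 0.387·707 = 44.2.

x* ≈ 707, y* ≈ 44.2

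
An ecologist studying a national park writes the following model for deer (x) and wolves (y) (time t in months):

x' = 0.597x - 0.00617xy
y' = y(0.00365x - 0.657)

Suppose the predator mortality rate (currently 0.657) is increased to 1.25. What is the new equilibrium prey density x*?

At the interior fixed point, setting dy/dt = 0 with y > 0 fixes x* = (predator death rate)/(xy coefficient) — independent of the other coefficients.
With the change, x* = 1.25/0.00365 = 342; it rises from 180.

x* ≈ 342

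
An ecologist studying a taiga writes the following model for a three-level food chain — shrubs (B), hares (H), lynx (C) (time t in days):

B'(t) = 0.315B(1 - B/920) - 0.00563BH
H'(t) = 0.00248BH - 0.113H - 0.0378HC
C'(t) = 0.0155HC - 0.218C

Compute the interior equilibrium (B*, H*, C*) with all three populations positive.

From dC/dt = 0: 0.0155H* = 0.218, so H* = 14.1.
From dB/dt = 0: 0.315(1 - B*/920) = 0.00563·14.1, giving B* = 920·(1 - 0.251) = 689.
From dH/dt = 0: 0.00248·689 - 0.113 = 0.0378C*, so C* = 1.6/0.0378 = 42.2.

B* ≈ 689, H* ≈ 14.1, C* ≈ 42.2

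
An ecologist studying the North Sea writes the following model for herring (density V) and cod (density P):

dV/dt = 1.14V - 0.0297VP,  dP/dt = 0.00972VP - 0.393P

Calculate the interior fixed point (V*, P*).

Set dP/dt = 0 with P > 0: 0.00972V - 0.393 = 0, so V* = 0.393/0.00972 = 40.4.
Set dV/dt = 0 with V > 0: 1.14 - 0.0297P = 0, so P* = 1.14/0.0297 = 38.4.

V* ≈ 40.4, P* ≈ 38.4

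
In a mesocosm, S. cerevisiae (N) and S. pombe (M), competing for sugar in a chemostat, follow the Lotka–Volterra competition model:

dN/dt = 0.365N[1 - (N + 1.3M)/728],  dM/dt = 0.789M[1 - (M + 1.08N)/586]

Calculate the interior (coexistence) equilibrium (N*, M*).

Setting both brackets to zero gives the nullclines N + 1.3M = 728 and 1.08N + M = 586.
Substituting M = 586 - 1.08N into the first: N(1 - 1.3·1.08) = 728 - 1.3·586.
So N* = -33.8/-0.404 = 83.7, and then M* = 586 - 1.08·83.7 = 496.

N* ≈ 83.7, M* ≈ 496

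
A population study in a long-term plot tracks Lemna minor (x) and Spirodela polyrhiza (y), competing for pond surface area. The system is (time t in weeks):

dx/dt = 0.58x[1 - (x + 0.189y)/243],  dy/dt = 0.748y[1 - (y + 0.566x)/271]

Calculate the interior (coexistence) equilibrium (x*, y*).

x* ≈ 215, y* ≈ 149

Setting both brackets to zero gives the nullclines x + 0.189y = 243 and 0.566x + y = 271.
Substituting y = 271 - 0.566x into the first: x(1 - 0.189·0.566) = 243 - 0.189·271.
So x* = 192/0.893 = 215, and then y* = 271 - 0.566·215 = 149.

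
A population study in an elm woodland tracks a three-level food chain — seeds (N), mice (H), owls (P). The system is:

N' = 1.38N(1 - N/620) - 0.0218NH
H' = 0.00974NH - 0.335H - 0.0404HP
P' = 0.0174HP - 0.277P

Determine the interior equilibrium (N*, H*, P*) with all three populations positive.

N* ≈ 464, H* ≈ 15.9, P* ≈ 104

From dP/dt = 0: 0.0174H* = 0.277, so H* = 15.9.
From dN/dt = 0: 1.38(1 - N*/620) = 0.0218·15.9, giving N* = 620·(1 - 0.251) = 464.
From dH/dt = 0: 0.00974·464 - 0.335 = 0.0404P*, so P* = 4.19/0.0404 = 104.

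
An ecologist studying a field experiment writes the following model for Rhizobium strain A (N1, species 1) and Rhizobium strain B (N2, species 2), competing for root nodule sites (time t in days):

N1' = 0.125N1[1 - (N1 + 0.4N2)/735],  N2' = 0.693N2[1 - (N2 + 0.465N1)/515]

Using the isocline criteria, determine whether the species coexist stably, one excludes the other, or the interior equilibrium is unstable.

Compare the nullcline intercepts: K1/α12 = 735/0.4 = 1840 > K2 = 515; K2/α21 = 515/0.465 = 1110 > K1 = 735.
Since both inequalities hold, each species can invade when rare, so the interior equilibrium is stable.

stable coexistence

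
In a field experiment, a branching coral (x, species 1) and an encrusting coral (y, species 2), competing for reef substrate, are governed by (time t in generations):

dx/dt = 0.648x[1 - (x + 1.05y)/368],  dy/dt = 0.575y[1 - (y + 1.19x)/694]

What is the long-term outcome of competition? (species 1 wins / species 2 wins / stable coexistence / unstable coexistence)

species 2 excludes species 1

Compare the nullcline intercepts: K1/α12 = 368/1.05 = 350 < K2 = 694; K2/α21 = 694/1.19 = 583 > K1 = 368.
Since the inequalities point opposite ways, species 2 can invade but species 1 cannot.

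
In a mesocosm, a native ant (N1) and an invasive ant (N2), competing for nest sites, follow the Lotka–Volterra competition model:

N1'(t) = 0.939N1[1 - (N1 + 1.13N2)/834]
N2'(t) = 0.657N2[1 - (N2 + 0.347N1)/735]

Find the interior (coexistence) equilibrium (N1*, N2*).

N1* ≈ 5.68, N2* ≈ 733

Setting both brackets to zero gives the nullclines N1 + 1.13N2 = 834 and 0.347N1 + N2 = 735.
Substituting N2 = 735 - 0.347N1 into the first: N1(1 - 1.13·0.347) = 834 - 1.13·735.
So N1* = 3.45/0.608 = 5.68, and then N2* = 735 - 0.347·5.68 = 733.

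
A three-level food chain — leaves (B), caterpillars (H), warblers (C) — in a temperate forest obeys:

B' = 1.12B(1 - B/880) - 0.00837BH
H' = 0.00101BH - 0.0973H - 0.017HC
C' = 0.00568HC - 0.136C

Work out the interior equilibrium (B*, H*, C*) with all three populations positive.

B* ≈ 723, H* ≈ 23.9, C* ≈ 37.2

From dC/dt = 0: 0.00568H* = 0.136, so H* = 23.9.
From dB/dt = 0: 1.12(1 - B*/880) = 0.00837·23.9, giving B* = 880·(1 - 0.179) = 723.
From dH/dt = 0: 0.00101·723 - 0.0973 = 0.017C*, so C* = 0.632/0.017 = 37.2.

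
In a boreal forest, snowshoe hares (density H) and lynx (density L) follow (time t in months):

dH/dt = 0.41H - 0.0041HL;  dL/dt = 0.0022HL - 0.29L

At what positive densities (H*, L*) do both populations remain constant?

H* ≈ 132, L* ≈ 100

Set dL/dt = 0 with L > 0: 0.0022H - 0.29 = 0, so H* = 0.29/0.0022 = 132.
Set dH/dt = 0 with H > 0: 0.41 - 0.0041L = 0, so L* = 0.41/0.0041 = 100.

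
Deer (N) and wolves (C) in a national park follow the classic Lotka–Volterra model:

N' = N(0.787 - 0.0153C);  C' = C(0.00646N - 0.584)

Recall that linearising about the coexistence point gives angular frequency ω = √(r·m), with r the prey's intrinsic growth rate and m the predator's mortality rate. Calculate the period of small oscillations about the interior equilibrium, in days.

Here r = 0.787 and m = 0.584, so r·m = 0.46.
ω = √0.46 = 0.678 per day, hence T = 2π/ω ≈ 9.27 days.

T ≈ 9.27 days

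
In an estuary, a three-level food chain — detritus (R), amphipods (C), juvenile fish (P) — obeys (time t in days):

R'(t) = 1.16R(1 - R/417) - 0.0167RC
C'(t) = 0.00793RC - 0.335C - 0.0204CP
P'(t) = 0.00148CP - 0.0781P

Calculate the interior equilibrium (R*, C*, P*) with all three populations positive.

R* ≈ 100, C* ≈ 52.8, P* ≈ 22.5

From dP/dt = 0: 0.00148C* = 0.0781, so C* = 52.8.
From dR/dt = 0: 1.16(1 - R*/417) = 0.0167·52.8, giving R* = 417·(1 - 0.76) = 100.
From dC/dt = 0: 0.00793·100 - 0.335 = 0.0204P*, so P* = 0.46/0.0204 = 22.5.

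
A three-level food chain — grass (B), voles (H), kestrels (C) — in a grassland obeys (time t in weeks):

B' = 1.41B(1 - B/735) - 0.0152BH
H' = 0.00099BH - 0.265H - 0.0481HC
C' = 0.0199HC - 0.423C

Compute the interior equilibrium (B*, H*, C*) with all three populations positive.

B* ≈ 567, H* ≈ 21.3, C* ≈ 6.15

From dC/dt = 0: 0.0199H* = 0.423, so H* = 21.3.
From dB/dt = 0: 1.41(1 - B*/735) = 0.0152·21.3, giving B* = 735·(1 - 0.229) = 567.
From dH/dt = 0: 0.00099·567 - 0.265 = 0.0481C*, so C* = 0.296/0.0481 = 6.15.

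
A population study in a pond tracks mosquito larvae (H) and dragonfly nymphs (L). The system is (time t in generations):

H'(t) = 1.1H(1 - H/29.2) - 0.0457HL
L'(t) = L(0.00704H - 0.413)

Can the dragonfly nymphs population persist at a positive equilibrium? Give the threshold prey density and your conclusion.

Threshold H = 58.7; K < 58.7, so no, the predator goes extinct.

The predator equation gives dL/dt > 0 only when H > 0.413/0.00704 = 58.7.
Without the predator, H → K = 29.2. Since 29.2 < 58.7, the predator cannot invade.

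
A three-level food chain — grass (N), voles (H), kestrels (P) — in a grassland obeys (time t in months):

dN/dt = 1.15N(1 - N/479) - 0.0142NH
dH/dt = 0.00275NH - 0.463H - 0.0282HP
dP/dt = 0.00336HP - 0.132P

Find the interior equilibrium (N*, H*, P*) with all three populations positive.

From dP/dt = 0: 0.00336H* = 0.132, so H* = 39.3.
From dN/dt = 0: 1.15(1 - N*/479) = 0.0142·39.3, giving N* = 479·(1 - 0.485) = 247.
From dH/dt = 0: 0.00275·247 - 0.463 = 0.0282P*, so P* = 0.215/0.0282 = 7.63.

N* ≈ 247, H* ≈ 39.3, P* ≈ 7.63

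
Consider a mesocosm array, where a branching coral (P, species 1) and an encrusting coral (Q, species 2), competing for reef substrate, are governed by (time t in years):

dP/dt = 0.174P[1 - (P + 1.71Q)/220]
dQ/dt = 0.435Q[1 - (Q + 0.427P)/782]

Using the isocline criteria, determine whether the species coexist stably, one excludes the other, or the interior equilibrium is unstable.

Compare the nullcline intercepts: K1/α12 = 220/1.71 = 129 < K2 = 782; K2/α21 = 782/0.427 = 1830 > K1 = 220.
Since the inequalities point opposite ways, species 2 can invade but species 1 cannot.

species 2 excludes species 1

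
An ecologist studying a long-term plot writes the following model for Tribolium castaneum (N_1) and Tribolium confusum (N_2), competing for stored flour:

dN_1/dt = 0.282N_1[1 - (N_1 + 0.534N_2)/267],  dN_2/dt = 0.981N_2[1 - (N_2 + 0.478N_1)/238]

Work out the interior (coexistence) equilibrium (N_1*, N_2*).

N_1* ≈ 188, N_2* ≈ 148

Setting both brackets to zero gives the nullclines N_1 + 0.534N_2 = 267 and 0.478N_1 + N_2 = 238.
Substituting N_2 = 238 - 0.478N_1 into the first: N_1(1 - 0.534·0.478) = 267 - 0.534·238.
So N_1* = 140/0.745 = 188, and then N_2* = 238 - 0.478·188 = 148.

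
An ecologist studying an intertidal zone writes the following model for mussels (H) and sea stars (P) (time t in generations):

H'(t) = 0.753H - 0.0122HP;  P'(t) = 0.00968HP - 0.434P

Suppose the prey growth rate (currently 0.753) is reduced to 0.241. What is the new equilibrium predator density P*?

P* ≈ 19.8

At the interior fixed point, setting dH/dt = 0 with H > 0 fixes P* = (prey growth rate)/(HP coefficient) — independent of the other coefficients.
With the change, P* = 0.241/0.0122 = 19.8; it falls from 61.7.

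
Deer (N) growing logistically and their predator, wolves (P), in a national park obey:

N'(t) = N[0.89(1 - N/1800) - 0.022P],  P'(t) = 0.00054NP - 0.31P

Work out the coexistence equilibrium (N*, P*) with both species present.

N* ≈ 574, P* ≈ 27.6

From dP/dt = 0 with P > 0: 0.00054N* = 0.31, so N* = 574.
Substitute into dN/dt = 0: 0.89(1 - 574/1800) = 0.022P*.
The bracket is 0.681, giving P* = 0.606/0.022 = 27.6.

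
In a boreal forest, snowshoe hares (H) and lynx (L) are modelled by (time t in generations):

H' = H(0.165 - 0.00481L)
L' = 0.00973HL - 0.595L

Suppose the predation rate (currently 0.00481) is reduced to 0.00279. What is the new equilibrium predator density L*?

At the interior fixed point, setting dH/dt = 0 with H > 0 fixes L* = (prey growth rate)/(HL coefficient) — independent of the other coefficients.
With the change, L* = 0.165/0.00279 = 59.1; it rises from 34.3.

L* ≈ 59.1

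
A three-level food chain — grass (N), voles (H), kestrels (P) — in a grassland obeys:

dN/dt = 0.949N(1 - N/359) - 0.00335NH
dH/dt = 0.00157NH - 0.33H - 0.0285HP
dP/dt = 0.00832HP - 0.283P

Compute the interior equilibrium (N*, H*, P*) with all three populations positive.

N* ≈ 316, H* ≈ 34, P* ≈ 5.82

From dP/dt = 0: 0.00832H* = 0.283, so H* = 34.
From dN/dt = 0: 0.949(1 - N*/359) = 0.00335·34, giving N* = 359·(1 - 0.12) = 316.
From dH/dt = 0: 0.00157·316 - 0.33 = 0.0285P*, so P* = 0.166/0.0285 = 5.82.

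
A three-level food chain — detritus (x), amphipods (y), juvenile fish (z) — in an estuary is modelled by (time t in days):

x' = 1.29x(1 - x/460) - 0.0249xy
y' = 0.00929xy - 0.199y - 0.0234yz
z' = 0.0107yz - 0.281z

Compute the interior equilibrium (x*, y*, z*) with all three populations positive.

From dz/dt = 0: 0.0107y* = 0.281, so y* = 26.3.
From dx/dt = 0: 1.29(1 - x*/460) = 0.0249·26.3, giving x* = 460·(1 - 0.507) = 227.
From dy/dt = 0: 0.00929·227 - 0.199 = 0.0234z*, so z* = 1.91/0.0234 = 81.5.

x* ≈ 227, y* ≈ 26.3, z* ≈ 81.5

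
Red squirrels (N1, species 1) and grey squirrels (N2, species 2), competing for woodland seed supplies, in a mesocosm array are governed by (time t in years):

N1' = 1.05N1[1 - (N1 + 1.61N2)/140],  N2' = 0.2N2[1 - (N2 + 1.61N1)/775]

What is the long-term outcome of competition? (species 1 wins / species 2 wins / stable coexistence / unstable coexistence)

Compare the nullcline intercepts: K1/α12 = 140/1.61 = 87 < K2 = 775; K2/α21 = 775/1.61 = 481 > K1 = 140.
Since the inequalities point opposite ways, species 2 can invade but species 1 cannot.

species 2 excludes species 1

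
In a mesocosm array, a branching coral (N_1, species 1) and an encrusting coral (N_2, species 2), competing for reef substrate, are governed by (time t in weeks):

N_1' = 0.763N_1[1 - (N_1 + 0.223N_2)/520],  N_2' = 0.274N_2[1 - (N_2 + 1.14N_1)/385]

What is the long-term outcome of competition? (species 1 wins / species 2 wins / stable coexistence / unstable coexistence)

species 1 excludes species 2

Compare the nullcline intercepts: K1/α12 = 520/0.223 = 2330 > K2 = 385; K2/α21 = 385/1.14 = 338 < K1 = 520.
Since the inequalities point opposite ways, species 1 can invade but species 2 cannot.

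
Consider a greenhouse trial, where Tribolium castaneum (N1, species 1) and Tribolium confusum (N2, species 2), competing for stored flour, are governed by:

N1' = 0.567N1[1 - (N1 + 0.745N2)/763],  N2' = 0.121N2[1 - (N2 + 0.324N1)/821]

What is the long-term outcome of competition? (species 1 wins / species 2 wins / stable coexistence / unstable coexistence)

Compare the nullcline intercepts: K1/α12 = 763/0.745 = 1020 > K2 = 821; K2/α21 = 821/0.324 = 2530 > K1 = 763.
Since both inequalities hold, each species can invade when rare, so the interior equilibrium is stable.

stable coexistence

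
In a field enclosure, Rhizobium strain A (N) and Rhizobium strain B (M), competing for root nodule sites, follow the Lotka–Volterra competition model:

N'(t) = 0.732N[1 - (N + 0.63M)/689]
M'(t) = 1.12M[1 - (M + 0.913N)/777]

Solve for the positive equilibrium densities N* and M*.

N* ≈ 470, M* ≈ 348

Setting both brackets to zero gives the nullclines N + 0.63M = 689 and 0.913N + M = 777.
Substituting M = 777 - 0.913N into the first: N(1 - 0.63·0.913) = 689 - 0.63·777.
So N* = 199/0.425 = 470, and then M* = 777 - 0.913·470 = 348.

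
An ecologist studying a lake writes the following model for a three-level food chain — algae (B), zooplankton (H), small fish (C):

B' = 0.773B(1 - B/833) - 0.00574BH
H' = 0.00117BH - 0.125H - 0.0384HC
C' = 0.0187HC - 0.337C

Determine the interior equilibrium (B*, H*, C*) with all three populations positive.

From dC/dt = 0: 0.0187H* = 0.337, so H* = 18.
From dB/dt = 0: 0.773(1 - B*/833) = 0.00574·18, giving B* = 833·(1 - 0.134) = 722.
From dH/dt = 0: 0.00117·722 - 0.125 = 0.0384C*, so C* = 0.719/0.0384 = 18.7.

B* ≈ 722, H* ≈ 18, C* ≈ 18.7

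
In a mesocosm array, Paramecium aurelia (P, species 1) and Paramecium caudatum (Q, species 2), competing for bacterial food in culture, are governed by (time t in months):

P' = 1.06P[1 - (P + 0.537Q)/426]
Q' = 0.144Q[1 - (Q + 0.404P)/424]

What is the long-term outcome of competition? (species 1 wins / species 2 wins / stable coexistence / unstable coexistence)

stable coexistence

Compare the nullcline intercepts: K1/α12 = 426/0.537 = 793 > K2 = 424; K2/α21 = 424/0.404 = 1050 > K1 = 426.
Since both inequalities hold, each species can invade when rare, so the interior equilibrium is stable.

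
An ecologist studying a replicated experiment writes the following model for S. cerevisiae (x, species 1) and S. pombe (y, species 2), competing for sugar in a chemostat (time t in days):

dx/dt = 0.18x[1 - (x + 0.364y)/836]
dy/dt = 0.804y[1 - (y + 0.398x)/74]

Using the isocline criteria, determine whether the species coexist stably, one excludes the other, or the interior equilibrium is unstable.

Compare the nullcline intercepts: K1/α12 = 836/0.364 = 2300 > K2 = 74; K2/α21 = 74/0.398 = 186 < K1 = 836.
Since the inequalities point opposite ways, species 1 can invade but species 2 cannot.

species 1 excludes species 2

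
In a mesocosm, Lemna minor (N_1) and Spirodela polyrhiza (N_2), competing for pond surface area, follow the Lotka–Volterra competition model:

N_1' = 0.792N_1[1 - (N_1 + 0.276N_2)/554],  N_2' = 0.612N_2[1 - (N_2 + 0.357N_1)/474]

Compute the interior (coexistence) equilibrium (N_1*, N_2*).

Setting both brackets to zero gives the nullclines N_1 + 0.276N_2 = 554 and 0.357N_1 + N_2 = 474.
Substituting N_2 = 474 - 0.357N_1 into the first: N_1(1 - 0.276·0.357) = 554 - 0.276·474.
So N_1* = 423/0.901 = 469, and then N_2* = 474 - 0.357·469 = 306.

N_1* ≈ 469, N_2* ≈ 306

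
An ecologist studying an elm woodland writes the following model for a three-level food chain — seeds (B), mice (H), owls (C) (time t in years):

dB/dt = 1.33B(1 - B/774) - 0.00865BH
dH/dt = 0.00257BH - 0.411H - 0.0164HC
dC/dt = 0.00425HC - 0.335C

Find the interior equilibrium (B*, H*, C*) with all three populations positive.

From dC/dt = 0: 0.00425H* = 0.335, so H* = 78.8.
From dB/dt = 0: 1.33(1 - B*/774) = 0.00865·78.8, giving B* = 774·(1 - 0.513) = 377.
From dH/dt = 0: 0.00257·377 - 0.411 = 0.0164C*, so C* = 0.558/0.0164 = 34.1.

B* ≈ 377, H* ≈ 78.8, C* ≈ 34.1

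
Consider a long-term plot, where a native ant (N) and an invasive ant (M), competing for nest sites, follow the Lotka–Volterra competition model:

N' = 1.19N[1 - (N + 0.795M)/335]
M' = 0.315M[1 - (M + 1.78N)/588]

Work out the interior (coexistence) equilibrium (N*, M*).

N* ≈ 319, M* ≈ 20

Setting both brackets to zero gives the nullclines N + 0.795M = 335 and 1.78N + M = 588.
Substituting M = 588 - 1.78N into the first: N(1 - 0.795·1.78) = 335 - 0.795·588.
So N* = -132/-0.415 = 319, and then M* = 588 - 1.78·319 = 20.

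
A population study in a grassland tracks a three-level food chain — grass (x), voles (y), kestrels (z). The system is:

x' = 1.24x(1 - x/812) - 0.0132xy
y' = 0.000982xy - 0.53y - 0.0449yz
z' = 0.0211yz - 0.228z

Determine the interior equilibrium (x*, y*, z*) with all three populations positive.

From dz/dt = 0: 0.0211y* = 0.228, so y* = 10.8.
From dx/dt = 0: 1.24(1 - x*/812) = 0.0132·10.8, giving x* = 812·(1 - 0.115) = 719.
From dy/dt = 0: 0.000982·719 - 0.53 = 0.0449z*, so z* = 0.176/0.0449 = 3.91.

x* ≈ 719, y* ≈ 10.8, z* ≈ 3.91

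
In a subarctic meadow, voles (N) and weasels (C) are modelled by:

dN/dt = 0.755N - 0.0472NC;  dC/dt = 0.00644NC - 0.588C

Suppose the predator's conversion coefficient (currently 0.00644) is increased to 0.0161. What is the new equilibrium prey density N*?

N* ≈ 36.5

At the interior fixed point, setting dC/dt = 0 with C > 0 fixes N* = (predator death rate)/(NC coefficient) — independent of the other coefficients.
With the change, N* = 0.588/0.0161 = 36.5; it falls from 91.3.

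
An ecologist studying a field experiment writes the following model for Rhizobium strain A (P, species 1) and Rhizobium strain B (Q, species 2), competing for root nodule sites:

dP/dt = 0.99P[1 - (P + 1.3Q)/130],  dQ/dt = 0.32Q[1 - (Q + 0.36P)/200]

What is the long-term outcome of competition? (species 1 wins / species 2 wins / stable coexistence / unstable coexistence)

species 2 excludes species 1

Compare the nullcline intercepts: K1/α12 = 130/1.3 = 100 < K2 = 200; K2/α21 = 200/0.36 = 556 > K1 = 130.
Since the inequalities point opposite ways, species 2 can invade but species 1 cannot.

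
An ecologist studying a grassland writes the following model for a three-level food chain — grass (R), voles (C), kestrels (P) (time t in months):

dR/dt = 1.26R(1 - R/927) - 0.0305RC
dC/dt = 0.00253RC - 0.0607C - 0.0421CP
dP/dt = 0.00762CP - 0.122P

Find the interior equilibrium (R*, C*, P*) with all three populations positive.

R* ≈ 568, C* ≈ 16, P* ≈ 32.7

From dP/dt = 0: 0.00762C* = 0.122, so C* = 16.
From dR/dt = 0: 1.26(1 - R*/927) = 0.0305·16, giving R* = 927·(1 - 0.388) = 568.
From dC/dt = 0: 0.00253·568 - 0.0607 = 0.0421P*, so P* = 1.38/0.0421 = 32.7.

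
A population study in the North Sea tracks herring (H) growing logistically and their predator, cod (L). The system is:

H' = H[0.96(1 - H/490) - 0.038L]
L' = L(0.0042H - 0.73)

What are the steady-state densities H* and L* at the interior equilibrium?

H* ≈ 174, L* ≈ 16.3

From dL/dt = 0 with L > 0: 0.0042H* = 0.73, so H* = 174.
Substitute into dH/dt = 0: 0.96(1 - 174/490) = 0.038L*.
The bracket is 0.645, giving L* = 0.619/0.038 = 16.3.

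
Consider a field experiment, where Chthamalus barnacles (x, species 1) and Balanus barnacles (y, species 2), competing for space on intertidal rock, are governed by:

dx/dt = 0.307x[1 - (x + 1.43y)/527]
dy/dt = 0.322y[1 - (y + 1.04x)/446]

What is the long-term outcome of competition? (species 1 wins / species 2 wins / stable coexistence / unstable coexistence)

Compare the nullcline intercepts: K1/α12 = 527/1.43 = 369 < K2 = 446; K2/α21 = 446/1.04 = 429 < K1 = 527.
Since both are reversed, neither can invade when rare; the interior point is a saddle.

unstable coexistence (outcome depends on initial conditions)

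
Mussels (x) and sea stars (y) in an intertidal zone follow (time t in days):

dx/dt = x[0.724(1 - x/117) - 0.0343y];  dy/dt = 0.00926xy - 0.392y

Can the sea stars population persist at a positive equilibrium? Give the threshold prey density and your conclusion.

The predator equation gives dy/dt > 0 only when x > 0.392/0.00926 = 42.3.
Without the predator, x → K = 117. Since 117 > 42.3, the predator can invade and persist.

Threshold x = 42.3; K > 42.3, so yes, the predator persists.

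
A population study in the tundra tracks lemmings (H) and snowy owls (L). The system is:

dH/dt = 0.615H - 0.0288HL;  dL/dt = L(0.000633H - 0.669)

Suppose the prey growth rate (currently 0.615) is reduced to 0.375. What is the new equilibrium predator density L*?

L* ≈ 13

At the interior fixed point, setting dH/dt = 0 with H > 0 fixes L* = (prey growth rate)/(HL coefficient) — independent of the other coefficients.
With the change, L* = 0.375/0.0288 = 13; it falls from 21.4.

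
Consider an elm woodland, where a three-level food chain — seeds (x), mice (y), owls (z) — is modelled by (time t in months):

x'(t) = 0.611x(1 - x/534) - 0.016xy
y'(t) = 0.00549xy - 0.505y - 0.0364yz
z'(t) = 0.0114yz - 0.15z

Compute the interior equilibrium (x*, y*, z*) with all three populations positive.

From dz/dt = 0: 0.0114y* = 0.15, so y* = 13.2.
From dx/dt = 0: 0.611(1 - x*/534) = 0.016·13.2, giving x* = 534·(1 - 0.345) = 350.
From dy/dt = 0: 0.00549·350 - 0.505 = 0.0364z*, so z* = 1.42/0.0364 = 38.9.

x* ≈ 350, y* ≈ 13.2, z* ≈ 38.9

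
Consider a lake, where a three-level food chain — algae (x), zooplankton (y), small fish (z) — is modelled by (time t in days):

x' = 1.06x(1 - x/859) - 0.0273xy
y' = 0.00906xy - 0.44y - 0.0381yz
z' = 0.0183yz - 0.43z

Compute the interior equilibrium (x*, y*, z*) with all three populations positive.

From dz/dt = 0: 0.0183y* = 0.43, so y* = 23.5.
From dx/dt = 0: 1.06(1 - x*/859) = 0.0273·23.5, giving x* = 859·(1 - 0.605) = 339.
From dy/dt = 0: 0.00906·339 - 0.44 = 0.0381z*, so z* = 2.63/0.0381 = 69.1.

x* ≈ 339, y* ≈ 23.5, z* ≈ 69.1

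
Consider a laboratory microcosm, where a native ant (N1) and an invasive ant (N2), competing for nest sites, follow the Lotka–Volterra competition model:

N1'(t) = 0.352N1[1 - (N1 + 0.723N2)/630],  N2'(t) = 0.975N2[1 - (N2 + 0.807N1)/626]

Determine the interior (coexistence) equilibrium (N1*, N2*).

N1* ≈ 426, N2* ≈ 282

Setting both brackets to zero gives the nullclines N1 + 0.723N2 = 630 and 0.807N1 + N2 = 626.
Substituting N2 = 626 - 0.807N1 into the first: N1(1 - 0.723·0.807) = 630 - 0.723·626.
So N1* = 177/0.417 = 426, and then N2* = 626 - 0.807·426 = 282.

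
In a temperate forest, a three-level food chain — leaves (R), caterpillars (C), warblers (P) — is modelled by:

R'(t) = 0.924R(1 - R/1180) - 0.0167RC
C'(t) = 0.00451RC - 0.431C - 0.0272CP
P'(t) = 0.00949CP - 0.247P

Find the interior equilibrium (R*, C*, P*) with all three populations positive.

R* ≈ 625, C* ≈ 26, P* ≈ 87.8

From dP/dt = 0: 0.00949C* = 0.247, so C* = 26.
From dR/dt = 0: 0.924(1 - R*/1180) = 0.0167·26, giving R* = 1180·(1 - 0.47) = 625.
From dC/dt = 0: 0.00451·625 - 0.431 = 0.0272P*, so P* = 2.39/0.0272 = 87.8.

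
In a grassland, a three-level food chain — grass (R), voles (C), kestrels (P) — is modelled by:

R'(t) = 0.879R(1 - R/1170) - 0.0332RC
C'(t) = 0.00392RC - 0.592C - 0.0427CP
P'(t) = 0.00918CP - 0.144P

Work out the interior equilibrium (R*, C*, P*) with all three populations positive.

From dP/dt = 0: 0.00918C* = 0.144, so C* = 15.7.
From dR/dt = 0: 0.879(1 - R*/1170) = 0.0332·15.7, giving R* = 1170·(1 - 0.592) = 477.
From dC/dt = 0: 0.00392·477 - 0.592 = 0.0427P*, so P* = 1.28/0.0427 = 29.9.

R* ≈ 477, C* ≈ 15.7, P* ≈ 29.9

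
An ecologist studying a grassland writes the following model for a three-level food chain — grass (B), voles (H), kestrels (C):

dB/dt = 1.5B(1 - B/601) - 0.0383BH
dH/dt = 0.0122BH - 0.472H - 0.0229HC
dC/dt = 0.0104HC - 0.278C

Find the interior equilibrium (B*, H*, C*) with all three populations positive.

B* ≈ 191, H* ≈ 26.7, C* ≈ 81

From dC/dt = 0: 0.0104H* = 0.278, so H* = 26.7.
From dB/dt = 0: 1.5(1 - B*/601) = 0.0383·26.7, giving B* = 601·(1 - 0.683) = 191.
From dH/dt = 0: 0.0122·191 - 0.472 = 0.0229C*, so C* = 1.86/0.0229 = 81.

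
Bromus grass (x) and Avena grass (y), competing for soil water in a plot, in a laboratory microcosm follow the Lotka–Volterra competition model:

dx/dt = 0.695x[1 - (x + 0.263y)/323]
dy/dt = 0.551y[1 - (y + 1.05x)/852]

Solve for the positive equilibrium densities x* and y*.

x* ≈ 137, y* ≈ 709

Setting both brackets to zero gives the nullclines x + 0.263y = 323 and 1.05x + y = 852.
Substituting y = 852 - 1.05x into the first: x(1 - 0.263·1.05) = 323 - 0.263·852.
So x* = 98.9/0.724 = 137, and then y* = 852 - 1.05·137 = 709.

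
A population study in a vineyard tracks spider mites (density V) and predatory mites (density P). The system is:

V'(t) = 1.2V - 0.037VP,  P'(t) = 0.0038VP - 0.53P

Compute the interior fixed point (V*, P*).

V* ≈ 139, P* ≈ 32.4

Set dP/dt = 0 with P > 0: 0.0038V - 0.53 = 0, so V* = 0.53/0.0038 = 139.
Set dV/dt = 0 with V > 0: 1.2 - 0.037P = 0, so P* = 1.2/0.037 = 32.4.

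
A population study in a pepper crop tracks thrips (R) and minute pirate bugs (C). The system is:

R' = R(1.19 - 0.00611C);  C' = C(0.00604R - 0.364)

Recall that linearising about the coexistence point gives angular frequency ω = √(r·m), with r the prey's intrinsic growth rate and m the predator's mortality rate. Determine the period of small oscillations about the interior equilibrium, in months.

Here r = 1.19 and m = 0.364, so r·m = 0.433.
ω = √0.433 = 0.658 per month, hence T = 2π/ω ≈ 9.55 months.

T ≈ 9.55 months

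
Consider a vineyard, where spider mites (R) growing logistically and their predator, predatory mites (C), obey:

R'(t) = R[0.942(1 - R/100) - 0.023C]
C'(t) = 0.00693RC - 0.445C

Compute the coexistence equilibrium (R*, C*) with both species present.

From dC/dt = 0 with C > 0: 0.00693R* = 0.445, so R* = 64.2.
Substitute into dR/dt = 0: 0.942(1 - 64.2/100) = 0.023C*.
The bracket is 0.358, giving C* = 0.337/0.023 = 14.7.

R* ≈ 64.2, C* ≈ 14.7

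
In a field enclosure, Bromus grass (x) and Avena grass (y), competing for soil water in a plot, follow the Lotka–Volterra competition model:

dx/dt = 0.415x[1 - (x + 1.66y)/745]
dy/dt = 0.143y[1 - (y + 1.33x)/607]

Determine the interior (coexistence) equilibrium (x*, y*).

Setting both brackets to zero gives the nullclines x + 1.66y = 745 and 1.33x + y = 607.
Substituting y = 607 - 1.33x into the first: x(1 - 1.66·1.33) = 745 - 1.66·607.
So x* = -263/-1.21 = 217, and then y* = 607 - 1.33·217 = 318.

x* ≈ 217, y* ≈ 318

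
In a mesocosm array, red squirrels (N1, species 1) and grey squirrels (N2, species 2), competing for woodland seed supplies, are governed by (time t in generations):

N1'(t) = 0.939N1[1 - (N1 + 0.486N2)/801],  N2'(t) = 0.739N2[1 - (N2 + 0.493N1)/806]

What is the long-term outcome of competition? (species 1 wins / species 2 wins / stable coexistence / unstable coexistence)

Compare the nullcline intercepts: K1/α12 = 801/0.486 = 1650 > K2 = 806; K2/α21 = 806/0.493 = 1630 > K1 = 801.
Since both inequalities hold, each species can invade when rare, so the interior equilibrium is stable.

stable coexistence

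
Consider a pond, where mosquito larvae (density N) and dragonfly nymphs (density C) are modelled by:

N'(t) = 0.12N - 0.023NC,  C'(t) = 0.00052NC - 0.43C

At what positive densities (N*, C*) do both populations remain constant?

N* ≈ 827, C* ≈ 5.22

Set dC/dt = 0 with C > 0: 0.00052N - 0.43 = 0, so N* = 0.43/0.00052 = 827.
Set dN/dt = 0 with N > 0: 0.12 - 0.023C = 0, so C* = 0.12/0.023 = 5.22.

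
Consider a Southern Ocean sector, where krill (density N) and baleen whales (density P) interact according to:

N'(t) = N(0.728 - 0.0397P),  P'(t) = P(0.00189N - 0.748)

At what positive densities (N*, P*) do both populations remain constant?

Set dP/dt = 0 with P > 0: 0.00189N - 0.748 = 0, so N* = 0.748/0.00189 = 396.
Set dN/dt = 0 with N > 0: 0.728 - 0.0397P = 0, so P* = 0.728/0.0397 = 18.3.

N* ≈ 396, P* ≈ 18.3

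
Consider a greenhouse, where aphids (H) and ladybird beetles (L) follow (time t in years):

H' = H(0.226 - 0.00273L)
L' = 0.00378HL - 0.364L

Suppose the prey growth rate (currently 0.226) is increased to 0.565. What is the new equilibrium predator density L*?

L* ≈ 207

At the interior fixed point, setting dH/dt = 0 with H > 0 fixes L* = (prey growth rate)/(HL coefficient) — independent of the other coefficients.
With the change, L* = 0.565/0.00273 = 207; it rises from 82.8.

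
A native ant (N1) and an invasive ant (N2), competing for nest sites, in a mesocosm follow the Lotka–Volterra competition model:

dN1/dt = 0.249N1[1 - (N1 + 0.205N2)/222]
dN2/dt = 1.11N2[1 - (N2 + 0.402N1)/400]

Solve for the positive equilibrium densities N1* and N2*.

N1* ≈ 153, N2* ≈ 339

Setting both brackets to zero gives the nullclines N1 + 0.205N2 = 222 and 0.402N1 + N2 = 400.
Substituting N2 = 400 - 0.402N1 into the first: N1(1 - 0.205·0.402) = 222 - 0.205·400.
So N1* = 140/0.918 = 153, and then N2* = 400 - 0.402·153 = 339.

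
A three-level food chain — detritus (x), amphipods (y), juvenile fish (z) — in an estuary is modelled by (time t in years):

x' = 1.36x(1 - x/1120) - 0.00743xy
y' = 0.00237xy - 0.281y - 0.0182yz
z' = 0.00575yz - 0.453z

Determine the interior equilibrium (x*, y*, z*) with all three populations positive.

x* ≈ 638, y* ≈ 78.8, z* ≈ 67.6

From dz/dt = 0: 0.00575y* = 0.453, so y* = 78.8.
From dx/dt = 0: 1.36(1 - x*/1120) = 0.00743·78.8, giving x* = 1120·(1 - 0.43) = 638.
From dy/dt = 0: 0.00237·638 - 0.281 = 0.0182z*, so z* = 1.23/0.0182 = 67.6.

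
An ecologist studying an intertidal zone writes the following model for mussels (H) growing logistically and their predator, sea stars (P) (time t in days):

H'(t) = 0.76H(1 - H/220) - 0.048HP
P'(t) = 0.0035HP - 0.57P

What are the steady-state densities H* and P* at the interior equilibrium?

H* ≈ 163, P* ≈ 4.11

From dP/dt = 0 with P > 0: 0.0035H* = 0.57, so H* = 163.
Substitute into dH/dt = 0: 0.76(1 - 163/220) = 0.048P*.
The bracket is 0.26, giving P* = 0.197/0.048 = 4.11.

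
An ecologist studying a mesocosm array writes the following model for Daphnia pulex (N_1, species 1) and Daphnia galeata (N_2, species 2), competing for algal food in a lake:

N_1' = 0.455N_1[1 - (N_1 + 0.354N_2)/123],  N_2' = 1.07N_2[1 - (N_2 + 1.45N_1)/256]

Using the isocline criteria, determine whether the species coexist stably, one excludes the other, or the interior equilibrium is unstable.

stable coexistence

Compare the nullcline intercepts: K1/α12 = 123/0.354 = 347 > K2 = 256; K2/α21 = 256/1.45 = 177 > K1 = 123.
Since both inequalities hold, each species can invade when rare, so the interior equilibrium is stable.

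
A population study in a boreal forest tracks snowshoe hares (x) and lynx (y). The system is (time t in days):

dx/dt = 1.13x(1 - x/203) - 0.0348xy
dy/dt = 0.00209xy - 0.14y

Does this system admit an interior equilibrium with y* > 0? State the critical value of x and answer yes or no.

Threshold x = 67; K > 67, so yes, the predator persists.

The predator equation gives dy/dt > 0 only when x > 0.14/0.00209 = 67.
Without the predator, x → K = 203. Since 203 > 67, the predator can invade and persist.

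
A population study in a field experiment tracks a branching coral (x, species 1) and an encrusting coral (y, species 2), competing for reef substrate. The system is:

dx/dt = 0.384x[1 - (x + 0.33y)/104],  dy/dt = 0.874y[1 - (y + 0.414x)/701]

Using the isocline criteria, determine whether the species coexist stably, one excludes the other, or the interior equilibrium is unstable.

Compare the nullcline intercepts: K1/α12 = 104/0.33 = 315 < K2 = 701; K2/α21 = 701/0.414 = 1690 > K1 = 104.
Since the inequalities point opposite ways, species 2 can invade but species 1 cannot.

species 2 excludes species 1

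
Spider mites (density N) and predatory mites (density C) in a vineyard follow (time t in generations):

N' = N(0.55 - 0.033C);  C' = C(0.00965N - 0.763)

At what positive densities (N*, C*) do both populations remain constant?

Set dC/dt = 0 with C > 0: 0.00965N - 0.763 = 0, so N* = 0.763/0.00965 = 79.1.
Set dN/dt = 0 with N > 0: 0.55 - 0.033C = 0, so C* = 0.55/0.033 = 16.7.

N* ≈ 79.1, C* ≈ 16.7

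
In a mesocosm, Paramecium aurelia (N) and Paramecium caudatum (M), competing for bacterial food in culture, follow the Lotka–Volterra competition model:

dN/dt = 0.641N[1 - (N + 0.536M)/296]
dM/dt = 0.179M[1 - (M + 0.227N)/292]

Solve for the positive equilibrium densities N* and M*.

N* ≈ 159, M* ≈ 256

Setting both brackets to zero gives the nullclines N + 0.536M = 296 and 0.227N + M = 292.
Substituting M = 292 - 0.227N into the first: N(1 - 0.536·0.227) = 296 - 0.536·292.
So N* = 139/0.878 = 159, and then M* = 292 - 0.227·159 = 256.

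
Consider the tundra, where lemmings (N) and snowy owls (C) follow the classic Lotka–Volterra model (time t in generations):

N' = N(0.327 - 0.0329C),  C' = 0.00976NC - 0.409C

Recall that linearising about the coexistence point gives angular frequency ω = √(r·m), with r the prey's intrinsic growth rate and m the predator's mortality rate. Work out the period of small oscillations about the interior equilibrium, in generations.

T ≈ 17.2 generations

Here r = 0.327 and m = 0.409, so r·m = 0.134.
ω = √0.134 = 0.366 per generation, hence T = 2π/ω ≈ 17.2 generations.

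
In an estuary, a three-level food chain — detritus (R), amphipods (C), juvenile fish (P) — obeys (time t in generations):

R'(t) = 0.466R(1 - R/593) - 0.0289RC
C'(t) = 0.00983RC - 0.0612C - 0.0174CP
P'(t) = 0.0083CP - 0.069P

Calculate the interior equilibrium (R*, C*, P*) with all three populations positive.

R* ≈ 287, C* ≈ 8.31, P* ≈ 159

From dP/dt = 0: 0.0083C* = 0.069, so C* = 8.31.
From dR/dt = 0: 0.466(1 - R*/593) = 0.0289·8.31, giving R* = 593·(1 - 0.516) = 287.
From dC/dt = 0: 0.00983·287 - 0.0612 = 0.0174P*, so P* = 2.76/0.0174 = 159.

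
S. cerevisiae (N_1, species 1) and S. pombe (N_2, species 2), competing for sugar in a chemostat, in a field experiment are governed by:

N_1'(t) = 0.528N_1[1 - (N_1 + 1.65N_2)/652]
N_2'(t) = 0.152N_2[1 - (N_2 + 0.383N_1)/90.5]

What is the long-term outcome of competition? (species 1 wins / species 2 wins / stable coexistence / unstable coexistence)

species 1 excludes species 2

Compare the nullcline intercepts: K1/α12 = 652/1.65 = 395 > K2 = 90.5; K2/α21 = 90.5/0.383 = 236 < K1 = 652.
Since the inequalities point opposite ways, species 1 can invade but species 2 cannot.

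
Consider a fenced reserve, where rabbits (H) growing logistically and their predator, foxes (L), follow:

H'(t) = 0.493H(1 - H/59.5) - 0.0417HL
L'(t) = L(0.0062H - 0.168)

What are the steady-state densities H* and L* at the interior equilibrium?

From dL/dt = 0 with L > 0: 0.0062H* = 0.168, so H* = 27.1.
Substitute into dH/dt = 0: 0.493(1 - 27.1/59.5) = 0.0417L*.
The bracket is 0.545, giving L* = 0.268/0.0417 = 6.44.

H* ≈ 27.1, L* ≈ 6.44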